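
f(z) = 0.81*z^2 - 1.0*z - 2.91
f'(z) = 1.62*z - 1.0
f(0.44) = -3.19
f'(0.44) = -0.29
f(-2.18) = 3.12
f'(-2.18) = -4.53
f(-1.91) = 1.95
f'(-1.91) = -4.09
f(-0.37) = -2.43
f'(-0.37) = -1.60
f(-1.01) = -1.07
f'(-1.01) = -2.64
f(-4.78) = 20.38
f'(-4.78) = -8.74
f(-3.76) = 12.30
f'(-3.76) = -7.09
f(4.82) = 11.09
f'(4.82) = 6.81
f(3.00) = 1.38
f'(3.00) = 3.86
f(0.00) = -2.91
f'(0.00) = -1.00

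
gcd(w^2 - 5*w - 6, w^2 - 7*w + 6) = w - 6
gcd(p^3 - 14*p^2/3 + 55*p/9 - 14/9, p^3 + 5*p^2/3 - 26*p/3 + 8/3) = p^2 - 7*p/3 + 2/3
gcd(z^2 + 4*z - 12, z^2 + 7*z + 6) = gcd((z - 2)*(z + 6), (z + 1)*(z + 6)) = z + 6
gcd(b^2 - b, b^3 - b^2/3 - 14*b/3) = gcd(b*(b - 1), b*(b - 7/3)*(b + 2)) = b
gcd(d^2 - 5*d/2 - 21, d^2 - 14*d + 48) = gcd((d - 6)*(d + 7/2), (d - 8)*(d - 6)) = d - 6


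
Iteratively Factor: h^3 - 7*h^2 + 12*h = (h)*(h^2 - 7*h + 12) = h*(h - 4)*(h - 3)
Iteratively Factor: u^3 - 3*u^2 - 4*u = (u + 1)*(u^2 - 4*u) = u*(u + 1)*(u - 4)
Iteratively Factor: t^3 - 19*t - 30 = (t + 3)*(t^2 - 3*t - 10) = (t + 2)*(t + 3)*(t - 5)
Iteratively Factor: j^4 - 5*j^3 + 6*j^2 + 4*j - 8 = (j - 2)*(j^3 - 3*j^2 + 4) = (j - 2)*(j + 1)*(j^2 - 4*j + 4) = (j - 2)^2*(j + 1)*(j - 2)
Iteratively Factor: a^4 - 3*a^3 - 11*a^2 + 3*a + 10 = (a - 1)*(a^3 - 2*a^2 - 13*a - 10) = (a - 1)*(a + 2)*(a^2 - 4*a - 5) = (a - 1)*(a + 1)*(a + 2)*(a - 5)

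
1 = 1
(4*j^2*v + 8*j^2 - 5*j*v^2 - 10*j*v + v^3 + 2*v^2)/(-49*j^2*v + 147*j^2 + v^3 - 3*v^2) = (-4*j^2*v - 8*j^2 + 5*j*v^2 + 10*j*v - v^3 - 2*v^2)/(49*j^2*v - 147*j^2 - v^3 + 3*v^2)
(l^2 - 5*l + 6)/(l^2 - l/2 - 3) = 2*(l - 3)/(2*l + 3)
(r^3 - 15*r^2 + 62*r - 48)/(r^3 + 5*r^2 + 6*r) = (r^3 - 15*r^2 + 62*r - 48)/(r*(r^2 + 5*r + 6))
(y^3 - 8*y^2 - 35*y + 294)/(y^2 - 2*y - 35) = (y^2 - y - 42)/(y + 5)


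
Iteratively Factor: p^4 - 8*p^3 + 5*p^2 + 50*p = (p - 5)*(p^3 - 3*p^2 - 10*p) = p*(p - 5)*(p^2 - 3*p - 10) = p*(p - 5)*(p + 2)*(p - 5)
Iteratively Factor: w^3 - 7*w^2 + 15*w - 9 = (w - 3)*(w^2 - 4*w + 3) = (w - 3)^2*(w - 1)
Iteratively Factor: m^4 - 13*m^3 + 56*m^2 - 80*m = (m - 5)*(m^3 - 8*m^2 + 16*m) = (m - 5)*(m - 4)*(m^2 - 4*m) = m*(m - 5)*(m - 4)*(m - 4)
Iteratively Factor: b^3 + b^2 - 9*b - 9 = (b - 3)*(b^2 + 4*b + 3) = (b - 3)*(b + 1)*(b + 3)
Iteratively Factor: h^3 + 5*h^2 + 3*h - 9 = (h + 3)*(h^2 + 2*h - 3) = (h + 3)^2*(h - 1)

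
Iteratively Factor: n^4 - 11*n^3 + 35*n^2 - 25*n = (n - 5)*(n^3 - 6*n^2 + 5*n) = (n - 5)^2*(n^2 - n) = (n - 5)^2*(n - 1)*(n)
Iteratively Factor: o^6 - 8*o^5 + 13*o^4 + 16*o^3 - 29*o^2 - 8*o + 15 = (o + 1)*(o^5 - 9*o^4 + 22*o^3 - 6*o^2 - 23*o + 15) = (o - 3)*(o + 1)*(o^4 - 6*o^3 + 4*o^2 + 6*o - 5) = (o - 5)*(o - 3)*(o + 1)*(o^3 - o^2 - o + 1) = (o - 5)*(o - 3)*(o - 1)*(o + 1)*(o^2 - 1) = (o - 5)*(o - 3)*(o - 1)^2*(o + 1)*(o + 1)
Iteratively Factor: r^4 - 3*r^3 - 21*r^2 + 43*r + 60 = (r + 1)*(r^3 - 4*r^2 - 17*r + 60) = (r - 5)*(r + 1)*(r^2 + r - 12) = (r - 5)*(r + 1)*(r + 4)*(r - 3)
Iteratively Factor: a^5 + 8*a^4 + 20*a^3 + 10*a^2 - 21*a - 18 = (a + 3)*(a^4 + 5*a^3 + 5*a^2 - 5*a - 6) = (a + 2)*(a + 3)*(a^3 + 3*a^2 - a - 3) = (a - 1)*(a + 2)*(a + 3)*(a^2 + 4*a + 3) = (a - 1)*(a + 2)*(a + 3)^2*(a + 1)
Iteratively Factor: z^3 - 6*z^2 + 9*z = (z - 3)*(z^2 - 3*z) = (z - 3)^2*(z)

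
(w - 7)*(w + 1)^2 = w^3 - 5*w^2 - 13*w - 7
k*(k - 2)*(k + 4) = k^3 + 2*k^2 - 8*k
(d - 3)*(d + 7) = d^2 + 4*d - 21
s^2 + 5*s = s*(s + 5)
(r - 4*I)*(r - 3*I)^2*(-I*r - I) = -I*r^4 - 10*r^3 - I*r^3 - 10*r^2 + 33*I*r^2 + 36*r + 33*I*r + 36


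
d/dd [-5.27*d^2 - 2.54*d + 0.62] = -10.54*d - 2.54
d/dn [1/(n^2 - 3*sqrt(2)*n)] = (-2*n + 3*sqrt(2))/(n^2*(n - 3*sqrt(2))^2)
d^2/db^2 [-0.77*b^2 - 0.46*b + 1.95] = -1.54000000000000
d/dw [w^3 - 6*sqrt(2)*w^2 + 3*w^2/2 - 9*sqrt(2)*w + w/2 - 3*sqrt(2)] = 3*w^2 - 12*sqrt(2)*w + 3*w - 9*sqrt(2) + 1/2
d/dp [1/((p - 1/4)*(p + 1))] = 4*(-8*p - 3)/(16*p^4 + 24*p^3 + p^2 - 6*p + 1)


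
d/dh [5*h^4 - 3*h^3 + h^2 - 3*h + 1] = 20*h^3 - 9*h^2 + 2*h - 3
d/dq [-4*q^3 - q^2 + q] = -12*q^2 - 2*q + 1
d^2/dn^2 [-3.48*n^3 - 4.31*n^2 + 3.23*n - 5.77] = -20.88*n - 8.62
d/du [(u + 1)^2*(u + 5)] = (u + 1)*(3*u + 11)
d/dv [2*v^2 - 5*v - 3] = 4*v - 5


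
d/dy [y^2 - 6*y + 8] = 2*y - 6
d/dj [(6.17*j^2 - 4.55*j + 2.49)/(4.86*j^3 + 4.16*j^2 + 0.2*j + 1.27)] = (-29.9862*j^4 + 44.226*j^3 - 16.1422*j^2 - 5.045*j - 6.2765)/(23.6196*j^6 + 40.4352*j^5 + 19.2496*j^4 + 14.0084*j^3 + 10.6064*j^2 + 0.508*j + 1.6129)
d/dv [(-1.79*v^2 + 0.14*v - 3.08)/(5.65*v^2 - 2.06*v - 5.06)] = (2.8964*v^2 + 52.9188*v - 7.0532)/(31.9225*v^4 - 23.278*v^3 - 52.9344*v^2 + 20.8472*v + 25.6036)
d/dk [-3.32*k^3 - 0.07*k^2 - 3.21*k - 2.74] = -9.96*k^2 - 0.14*k - 3.21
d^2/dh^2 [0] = 0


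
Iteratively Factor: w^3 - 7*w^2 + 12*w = (w)*(w^2 - 7*w + 12) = w*(w - 4)*(w - 3)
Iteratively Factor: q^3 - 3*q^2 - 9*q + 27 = (q - 3)*(q^2 - 9) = (q - 3)*(q + 3)*(q - 3)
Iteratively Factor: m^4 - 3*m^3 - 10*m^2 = (m)*(m^3 - 3*m^2 - 10*m) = m*(m + 2)*(m^2 - 5*m) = m*(m - 5)*(m + 2)*(m)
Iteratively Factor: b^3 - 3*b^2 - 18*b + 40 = (b - 5)*(b^2 + 2*b - 8) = (b - 5)*(b + 4)*(b - 2)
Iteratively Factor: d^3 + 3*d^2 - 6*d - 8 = (d - 2)*(d^2 + 5*d + 4) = (d - 2)*(d + 4)*(d + 1)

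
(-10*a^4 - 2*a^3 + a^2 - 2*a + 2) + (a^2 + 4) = -10*a^4 - 2*a^3 + 2*a^2 - 2*a + 6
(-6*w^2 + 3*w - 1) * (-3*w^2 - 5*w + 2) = 18*w^4 + 21*w^3 - 24*w^2 + 11*w - 2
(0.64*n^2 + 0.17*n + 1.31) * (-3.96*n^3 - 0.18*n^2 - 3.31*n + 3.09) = -2.5344*n^5 - 0.7884*n^4 - 7.3366*n^3 + 1.1791*n^2 - 3.8108*n + 4.0479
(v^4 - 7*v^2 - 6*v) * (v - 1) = v^5 - v^4 - 7*v^3 + v^2 + 6*v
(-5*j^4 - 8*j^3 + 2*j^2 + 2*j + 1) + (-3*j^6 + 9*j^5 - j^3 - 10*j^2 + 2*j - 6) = -3*j^6 + 9*j^5 - 5*j^4 - 9*j^3 - 8*j^2 + 4*j - 5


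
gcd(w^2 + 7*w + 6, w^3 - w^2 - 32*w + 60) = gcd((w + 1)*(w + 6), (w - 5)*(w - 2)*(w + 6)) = w + 6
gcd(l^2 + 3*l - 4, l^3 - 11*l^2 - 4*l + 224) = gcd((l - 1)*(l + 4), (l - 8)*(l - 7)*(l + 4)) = l + 4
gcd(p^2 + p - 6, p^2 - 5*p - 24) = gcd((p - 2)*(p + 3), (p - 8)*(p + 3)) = p + 3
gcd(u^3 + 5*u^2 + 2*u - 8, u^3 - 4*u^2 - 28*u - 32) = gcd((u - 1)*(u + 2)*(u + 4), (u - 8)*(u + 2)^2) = u + 2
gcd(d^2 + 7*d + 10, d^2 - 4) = d + 2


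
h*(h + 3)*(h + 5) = h^3 + 8*h^2 + 15*h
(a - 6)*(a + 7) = a^2 + a - 42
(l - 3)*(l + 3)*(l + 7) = l^3 + 7*l^2 - 9*l - 63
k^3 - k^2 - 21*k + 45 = (k - 3)^2*(k + 5)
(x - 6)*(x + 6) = x^2 - 36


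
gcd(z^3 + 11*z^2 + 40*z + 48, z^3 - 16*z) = z + 4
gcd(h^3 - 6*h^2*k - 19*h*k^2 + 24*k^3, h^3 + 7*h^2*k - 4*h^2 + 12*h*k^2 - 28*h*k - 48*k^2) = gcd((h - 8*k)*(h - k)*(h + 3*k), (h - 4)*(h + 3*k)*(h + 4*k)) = h + 3*k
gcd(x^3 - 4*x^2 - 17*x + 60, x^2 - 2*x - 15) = x - 5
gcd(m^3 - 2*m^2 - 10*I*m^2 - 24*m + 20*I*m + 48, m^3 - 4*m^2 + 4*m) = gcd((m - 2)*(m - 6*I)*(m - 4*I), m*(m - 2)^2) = m - 2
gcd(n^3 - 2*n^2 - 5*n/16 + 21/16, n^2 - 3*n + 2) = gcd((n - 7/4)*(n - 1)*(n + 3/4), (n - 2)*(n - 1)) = n - 1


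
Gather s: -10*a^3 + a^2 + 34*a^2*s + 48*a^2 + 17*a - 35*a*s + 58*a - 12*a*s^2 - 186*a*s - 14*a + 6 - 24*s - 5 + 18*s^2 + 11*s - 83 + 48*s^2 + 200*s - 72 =-10*a^3 + 49*a^2 + 61*a + s^2*(66 - 12*a) + s*(34*a^2 - 221*a + 187) - 154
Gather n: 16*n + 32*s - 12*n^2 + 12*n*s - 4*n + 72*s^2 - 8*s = -12*n^2 + n*(12*s + 12) + 72*s^2 + 24*s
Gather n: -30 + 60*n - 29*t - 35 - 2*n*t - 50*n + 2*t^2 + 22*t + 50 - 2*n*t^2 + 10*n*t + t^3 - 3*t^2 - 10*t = n*(-2*t^2 + 8*t + 10) + t^3 - t^2 - 17*t - 15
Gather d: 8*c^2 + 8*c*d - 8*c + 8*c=8*c^2 + 8*c*d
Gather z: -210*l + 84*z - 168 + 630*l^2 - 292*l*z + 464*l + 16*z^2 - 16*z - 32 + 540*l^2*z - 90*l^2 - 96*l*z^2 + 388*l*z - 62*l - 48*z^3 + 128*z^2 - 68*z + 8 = 540*l^2 + 192*l - 48*z^3 + z^2*(144 - 96*l) + z*(540*l^2 + 96*l) - 192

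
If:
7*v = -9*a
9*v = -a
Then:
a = 0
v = 0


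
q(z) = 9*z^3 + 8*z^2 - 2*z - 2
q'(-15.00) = 5833.00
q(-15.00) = -28547.00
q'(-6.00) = 874.00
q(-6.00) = -1646.00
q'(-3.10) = 207.87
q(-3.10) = -187.04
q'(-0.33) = -4.34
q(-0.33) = -0.79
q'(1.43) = 76.09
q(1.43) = 37.82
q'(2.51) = 208.26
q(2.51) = 185.70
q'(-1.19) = 17.19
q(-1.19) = -3.46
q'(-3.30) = 239.23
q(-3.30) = -231.71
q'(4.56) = 632.39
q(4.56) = 1008.60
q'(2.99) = 287.22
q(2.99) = 304.12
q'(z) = 27*z^2 + 16*z - 2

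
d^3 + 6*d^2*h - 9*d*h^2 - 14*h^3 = (d - 2*h)*(d + h)*(d + 7*h)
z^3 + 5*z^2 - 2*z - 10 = (z + 5)*(z - sqrt(2))*(z + sqrt(2))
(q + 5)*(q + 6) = q^2 + 11*q + 30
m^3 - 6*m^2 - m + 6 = (m - 6)*(m - 1)*(m + 1)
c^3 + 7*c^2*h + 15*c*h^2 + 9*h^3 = (c + h)*(c + 3*h)^2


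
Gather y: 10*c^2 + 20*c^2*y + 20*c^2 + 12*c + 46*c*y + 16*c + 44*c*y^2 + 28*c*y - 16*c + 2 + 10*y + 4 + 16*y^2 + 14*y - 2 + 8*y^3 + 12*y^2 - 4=30*c^2 + 12*c + 8*y^3 + y^2*(44*c + 28) + y*(20*c^2 + 74*c + 24)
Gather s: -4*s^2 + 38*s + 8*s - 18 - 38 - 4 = -4*s^2 + 46*s - 60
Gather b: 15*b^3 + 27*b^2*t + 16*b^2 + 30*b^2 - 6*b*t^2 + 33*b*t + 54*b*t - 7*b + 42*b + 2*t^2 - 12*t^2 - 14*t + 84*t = 15*b^3 + b^2*(27*t + 46) + b*(-6*t^2 + 87*t + 35) - 10*t^2 + 70*t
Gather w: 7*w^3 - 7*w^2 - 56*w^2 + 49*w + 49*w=7*w^3 - 63*w^2 + 98*w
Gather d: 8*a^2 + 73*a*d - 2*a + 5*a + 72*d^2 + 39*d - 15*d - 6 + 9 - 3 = 8*a^2 + 3*a + 72*d^2 + d*(73*a + 24)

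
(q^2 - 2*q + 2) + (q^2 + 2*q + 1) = 2*q^2 + 3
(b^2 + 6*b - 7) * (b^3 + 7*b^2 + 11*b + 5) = b^5 + 13*b^4 + 46*b^3 + 22*b^2 - 47*b - 35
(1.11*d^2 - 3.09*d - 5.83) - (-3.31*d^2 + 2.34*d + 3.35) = 4.42*d^2 - 5.43*d - 9.18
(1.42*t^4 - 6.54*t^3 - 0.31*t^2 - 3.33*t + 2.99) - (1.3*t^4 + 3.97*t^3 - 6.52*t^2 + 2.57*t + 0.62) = 0.12*t^4 - 10.51*t^3 + 6.21*t^2 - 5.9*t + 2.37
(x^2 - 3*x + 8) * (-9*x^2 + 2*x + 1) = -9*x^4 + 29*x^3 - 77*x^2 + 13*x + 8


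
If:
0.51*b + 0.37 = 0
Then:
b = -0.73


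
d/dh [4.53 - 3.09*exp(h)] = -3.09*exp(h)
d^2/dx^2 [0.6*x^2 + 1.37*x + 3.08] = 1.20000000000000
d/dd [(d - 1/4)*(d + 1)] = 2*d + 3/4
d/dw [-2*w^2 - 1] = -4*w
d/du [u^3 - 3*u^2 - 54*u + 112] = 3*u^2 - 6*u - 54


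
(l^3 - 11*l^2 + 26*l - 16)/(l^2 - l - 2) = (l^2 - 9*l + 8)/(l + 1)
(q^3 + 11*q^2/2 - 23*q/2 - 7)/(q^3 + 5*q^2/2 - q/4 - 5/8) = 4*(q^2 + 5*q - 14)/(4*q^2 + 8*q - 5)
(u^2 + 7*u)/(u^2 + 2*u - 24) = u*(u + 7)/(u^2 + 2*u - 24)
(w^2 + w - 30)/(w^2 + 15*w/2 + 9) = 2*(w - 5)/(2*w + 3)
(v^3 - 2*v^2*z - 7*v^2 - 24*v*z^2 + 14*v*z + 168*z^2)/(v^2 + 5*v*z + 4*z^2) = (v^2 - 6*v*z - 7*v + 42*z)/(v + z)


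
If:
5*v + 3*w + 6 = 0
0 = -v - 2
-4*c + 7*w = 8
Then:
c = 1/3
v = -2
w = 4/3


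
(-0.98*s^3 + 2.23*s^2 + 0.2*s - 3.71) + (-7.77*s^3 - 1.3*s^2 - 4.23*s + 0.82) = -8.75*s^3 + 0.93*s^2 - 4.03*s - 2.89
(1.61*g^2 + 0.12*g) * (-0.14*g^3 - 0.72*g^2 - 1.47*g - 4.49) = -0.2254*g^5 - 1.176*g^4 - 2.4531*g^3 - 7.4053*g^2 - 0.5388*g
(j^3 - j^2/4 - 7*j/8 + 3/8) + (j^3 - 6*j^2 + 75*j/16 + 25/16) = 2*j^3 - 25*j^2/4 + 61*j/16 + 31/16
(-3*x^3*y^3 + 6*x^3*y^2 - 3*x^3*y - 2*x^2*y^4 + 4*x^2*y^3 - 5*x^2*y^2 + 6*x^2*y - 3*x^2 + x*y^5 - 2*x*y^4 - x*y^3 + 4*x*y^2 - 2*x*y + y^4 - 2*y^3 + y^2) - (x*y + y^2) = -3*x^3*y^3 + 6*x^3*y^2 - 3*x^3*y - 2*x^2*y^4 + 4*x^2*y^3 - 5*x^2*y^2 + 6*x^2*y - 3*x^2 + x*y^5 - 2*x*y^4 - x*y^3 + 4*x*y^2 - 3*x*y + y^4 - 2*y^3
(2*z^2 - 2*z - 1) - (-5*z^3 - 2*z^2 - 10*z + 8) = 5*z^3 + 4*z^2 + 8*z - 9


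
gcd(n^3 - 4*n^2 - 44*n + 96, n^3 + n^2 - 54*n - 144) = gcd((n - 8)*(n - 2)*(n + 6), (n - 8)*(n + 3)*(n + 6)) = n^2 - 2*n - 48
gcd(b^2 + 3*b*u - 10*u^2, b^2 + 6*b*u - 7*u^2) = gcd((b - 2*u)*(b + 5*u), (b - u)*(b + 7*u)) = 1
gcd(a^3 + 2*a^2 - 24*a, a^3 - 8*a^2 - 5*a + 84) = a - 4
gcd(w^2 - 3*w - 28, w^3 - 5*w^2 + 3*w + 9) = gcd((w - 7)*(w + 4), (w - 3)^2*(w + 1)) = 1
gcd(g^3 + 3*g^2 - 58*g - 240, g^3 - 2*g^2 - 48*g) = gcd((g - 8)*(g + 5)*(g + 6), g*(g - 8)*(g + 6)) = g^2 - 2*g - 48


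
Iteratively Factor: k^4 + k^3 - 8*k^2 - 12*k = (k - 3)*(k^3 + 4*k^2 + 4*k) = (k - 3)*(k + 2)*(k^2 + 2*k) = k*(k - 3)*(k + 2)*(k + 2)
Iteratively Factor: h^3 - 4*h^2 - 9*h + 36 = (h - 4)*(h^2 - 9) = (h - 4)*(h + 3)*(h - 3)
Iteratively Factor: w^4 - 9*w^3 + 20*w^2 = (w)*(w^3 - 9*w^2 + 20*w) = w^2*(w^2 - 9*w + 20) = w^2*(w - 5)*(w - 4)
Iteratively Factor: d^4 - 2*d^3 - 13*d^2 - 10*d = (d - 5)*(d^3 + 3*d^2 + 2*d) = d*(d - 5)*(d^2 + 3*d + 2) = d*(d - 5)*(d + 2)*(d + 1)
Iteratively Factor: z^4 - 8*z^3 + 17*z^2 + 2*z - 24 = (z - 3)*(z^3 - 5*z^2 + 2*z + 8) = (z - 4)*(z - 3)*(z^2 - z - 2) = (z - 4)*(z - 3)*(z + 1)*(z - 2)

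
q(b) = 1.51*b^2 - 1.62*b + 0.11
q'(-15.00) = -46.92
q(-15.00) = 364.16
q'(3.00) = 7.44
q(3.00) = 8.84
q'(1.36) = 2.49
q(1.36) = 0.70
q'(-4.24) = -14.42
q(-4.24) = 34.12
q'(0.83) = 0.89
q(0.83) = -0.19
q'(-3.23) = -11.37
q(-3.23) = 21.10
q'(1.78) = 3.76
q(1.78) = 2.01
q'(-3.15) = -11.13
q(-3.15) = 20.20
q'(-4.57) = -15.42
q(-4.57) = 39.05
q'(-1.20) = -5.24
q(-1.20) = 4.23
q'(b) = 3.02*b - 1.62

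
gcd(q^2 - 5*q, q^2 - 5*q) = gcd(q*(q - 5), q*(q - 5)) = q^2 - 5*q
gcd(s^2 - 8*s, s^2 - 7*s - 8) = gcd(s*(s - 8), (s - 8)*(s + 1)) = s - 8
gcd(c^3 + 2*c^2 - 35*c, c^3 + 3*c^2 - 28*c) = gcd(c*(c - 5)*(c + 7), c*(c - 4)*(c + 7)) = c^2 + 7*c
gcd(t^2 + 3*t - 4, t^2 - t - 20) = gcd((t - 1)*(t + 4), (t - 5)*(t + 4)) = t + 4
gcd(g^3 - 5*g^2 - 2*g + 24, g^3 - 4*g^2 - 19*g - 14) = g + 2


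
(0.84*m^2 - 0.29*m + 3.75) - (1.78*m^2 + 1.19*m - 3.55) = -0.94*m^2 - 1.48*m + 7.3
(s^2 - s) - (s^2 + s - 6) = 6 - 2*s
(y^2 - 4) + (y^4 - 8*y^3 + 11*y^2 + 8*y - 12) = y^4 - 8*y^3 + 12*y^2 + 8*y - 16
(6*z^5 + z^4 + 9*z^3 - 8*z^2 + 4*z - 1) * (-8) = -48*z^5 - 8*z^4 - 72*z^3 + 64*z^2 - 32*z + 8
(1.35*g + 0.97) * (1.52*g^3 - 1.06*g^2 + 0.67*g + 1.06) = 2.052*g^4 + 0.0433999999999997*g^3 - 0.1237*g^2 + 2.0809*g + 1.0282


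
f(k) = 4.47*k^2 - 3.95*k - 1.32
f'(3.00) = 22.87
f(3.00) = 27.06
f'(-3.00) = -30.77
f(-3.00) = 50.76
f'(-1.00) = -12.89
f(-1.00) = 7.10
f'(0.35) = -0.82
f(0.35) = -2.15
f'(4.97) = 40.48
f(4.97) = 89.46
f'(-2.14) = -23.08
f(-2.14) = 27.60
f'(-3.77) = -37.65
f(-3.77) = 77.10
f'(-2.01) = -21.92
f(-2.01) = 24.68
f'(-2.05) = -22.28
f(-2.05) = 25.56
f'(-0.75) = -10.66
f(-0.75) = 4.16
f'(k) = 8.94*k - 3.95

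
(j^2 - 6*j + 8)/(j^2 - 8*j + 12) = (j - 4)/(j - 6)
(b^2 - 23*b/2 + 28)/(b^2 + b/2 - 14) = (b - 8)/(b + 4)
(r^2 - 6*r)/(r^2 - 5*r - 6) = r/(r + 1)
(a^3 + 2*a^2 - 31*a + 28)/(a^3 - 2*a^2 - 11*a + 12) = (a + 7)/(a + 3)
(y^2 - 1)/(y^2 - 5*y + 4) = (y + 1)/(y - 4)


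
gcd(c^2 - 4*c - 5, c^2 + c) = c + 1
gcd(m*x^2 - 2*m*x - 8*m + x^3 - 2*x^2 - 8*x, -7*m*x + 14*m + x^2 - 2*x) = 1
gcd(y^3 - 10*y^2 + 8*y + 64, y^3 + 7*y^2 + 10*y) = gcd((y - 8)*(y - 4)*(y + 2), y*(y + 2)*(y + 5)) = y + 2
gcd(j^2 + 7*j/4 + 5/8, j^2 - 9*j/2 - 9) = 1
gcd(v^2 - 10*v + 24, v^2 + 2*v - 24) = v - 4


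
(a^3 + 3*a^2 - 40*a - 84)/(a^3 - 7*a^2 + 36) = (a + 7)/(a - 3)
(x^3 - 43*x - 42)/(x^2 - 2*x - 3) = (x^2 - x - 42)/(x - 3)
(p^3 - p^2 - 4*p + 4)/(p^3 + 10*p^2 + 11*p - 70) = (p^2 + p - 2)/(p^2 + 12*p + 35)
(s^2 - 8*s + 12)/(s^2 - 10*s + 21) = (s^2 - 8*s + 12)/(s^2 - 10*s + 21)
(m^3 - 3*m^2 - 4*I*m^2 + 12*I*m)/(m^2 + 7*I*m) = (m^2 - 3*m - 4*I*m + 12*I)/(m + 7*I)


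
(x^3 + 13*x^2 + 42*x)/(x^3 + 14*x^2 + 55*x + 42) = x/(x + 1)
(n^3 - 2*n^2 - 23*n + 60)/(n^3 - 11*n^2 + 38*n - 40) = (n^2 + 2*n - 15)/(n^2 - 7*n + 10)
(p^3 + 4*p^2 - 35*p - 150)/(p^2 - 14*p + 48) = (p^2 + 10*p + 25)/(p - 8)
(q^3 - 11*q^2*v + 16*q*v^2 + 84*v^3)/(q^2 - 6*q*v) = q - 5*v - 14*v^2/q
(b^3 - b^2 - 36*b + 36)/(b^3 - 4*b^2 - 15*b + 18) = (b + 6)/(b + 3)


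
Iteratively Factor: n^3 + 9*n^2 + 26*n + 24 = (n + 3)*(n^2 + 6*n + 8) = (n + 2)*(n + 3)*(n + 4)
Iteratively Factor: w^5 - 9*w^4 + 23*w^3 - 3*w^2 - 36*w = (w + 1)*(w^4 - 10*w^3 + 33*w^2 - 36*w) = (w - 4)*(w + 1)*(w^3 - 6*w^2 + 9*w) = (w - 4)*(w - 3)*(w + 1)*(w^2 - 3*w) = (w - 4)*(w - 3)^2*(w + 1)*(w)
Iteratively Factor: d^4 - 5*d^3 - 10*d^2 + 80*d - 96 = (d - 3)*(d^3 - 2*d^2 - 16*d + 32) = (d - 3)*(d - 2)*(d^2 - 16) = (d - 3)*(d - 2)*(d + 4)*(d - 4)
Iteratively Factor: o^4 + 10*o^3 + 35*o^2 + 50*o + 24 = (o + 2)*(o^3 + 8*o^2 + 19*o + 12) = (o + 2)*(o + 4)*(o^2 + 4*o + 3) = (o + 2)*(o + 3)*(o + 4)*(o + 1)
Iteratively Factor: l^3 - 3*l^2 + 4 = (l - 2)*(l^2 - l - 2) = (l - 2)*(l + 1)*(l - 2)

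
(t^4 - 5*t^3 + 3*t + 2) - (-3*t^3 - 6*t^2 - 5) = t^4 - 2*t^3 + 6*t^2 + 3*t + 7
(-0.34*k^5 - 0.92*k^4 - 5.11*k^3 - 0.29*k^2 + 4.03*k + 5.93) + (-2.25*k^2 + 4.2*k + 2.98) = -0.34*k^5 - 0.92*k^4 - 5.11*k^3 - 2.54*k^2 + 8.23*k + 8.91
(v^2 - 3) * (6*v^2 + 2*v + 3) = 6*v^4 + 2*v^3 - 15*v^2 - 6*v - 9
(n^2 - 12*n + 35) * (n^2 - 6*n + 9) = n^4 - 18*n^3 + 116*n^2 - 318*n + 315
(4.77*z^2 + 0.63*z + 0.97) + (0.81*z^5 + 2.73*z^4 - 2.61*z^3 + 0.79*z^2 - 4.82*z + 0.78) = 0.81*z^5 + 2.73*z^4 - 2.61*z^3 + 5.56*z^2 - 4.19*z + 1.75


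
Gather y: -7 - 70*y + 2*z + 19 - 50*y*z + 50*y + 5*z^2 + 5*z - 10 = y*(-50*z - 20) + 5*z^2 + 7*z + 2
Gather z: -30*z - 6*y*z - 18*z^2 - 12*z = -18*z^2 + z*(-6*y - 42)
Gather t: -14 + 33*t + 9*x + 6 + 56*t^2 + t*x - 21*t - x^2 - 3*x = 56*t^2 + t*(x + 12) - x^2 + 6*x - 8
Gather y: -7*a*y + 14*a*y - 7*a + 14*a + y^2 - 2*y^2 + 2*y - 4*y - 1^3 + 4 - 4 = 7*a - y^2 + y*(7*a - 2) - 1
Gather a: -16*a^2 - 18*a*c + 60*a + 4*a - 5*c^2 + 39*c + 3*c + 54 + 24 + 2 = -16*a^2 + a*(64 - 18*c) - 5*c^2 + 42*c + 80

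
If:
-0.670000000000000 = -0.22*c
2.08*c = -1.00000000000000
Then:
No Solution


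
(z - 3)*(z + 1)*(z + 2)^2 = z^4 + 2*z^3 - 7*z^2 - 20*z - 12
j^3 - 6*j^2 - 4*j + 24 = (j - 6)*(j - 2)*(j + 2)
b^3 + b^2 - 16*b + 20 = (b - 2)^2*(b + 5)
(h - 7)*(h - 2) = h^2 - 9*h + 14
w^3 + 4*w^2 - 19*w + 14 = (w - 2)*(w - 1)*(w + 7)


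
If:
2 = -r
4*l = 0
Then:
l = 0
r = -2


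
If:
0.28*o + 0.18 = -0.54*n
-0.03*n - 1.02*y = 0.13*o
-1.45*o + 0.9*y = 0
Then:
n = -0.34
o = 0.01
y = 0.01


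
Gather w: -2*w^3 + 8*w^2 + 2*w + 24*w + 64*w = -2*w^3 + 8*w^2 + 90*w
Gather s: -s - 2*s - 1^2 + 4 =3 - 3*s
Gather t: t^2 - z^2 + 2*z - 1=t^2 - z^2 + 2*z - 1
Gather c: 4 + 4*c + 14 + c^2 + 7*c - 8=c^2 + 11*c + 10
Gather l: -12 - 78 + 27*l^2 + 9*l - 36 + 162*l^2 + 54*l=189*l^2 + 63*l - 126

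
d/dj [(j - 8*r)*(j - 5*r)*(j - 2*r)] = 3*j^2 - 30*j*r + 66*r^2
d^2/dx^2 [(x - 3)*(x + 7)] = 2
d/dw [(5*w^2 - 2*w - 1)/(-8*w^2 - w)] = (-21*w^2 - 16*w - 1)/(w^2*(64*w^2 + 16*w + 1))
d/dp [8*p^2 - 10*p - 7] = 16*p - 10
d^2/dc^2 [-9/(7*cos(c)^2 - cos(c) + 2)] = 9*(-196*sin(c)^4 + 43*sin(c)^2 - 113*cos(c)/4 + 21*cos(3*c)/4 + 127)/(7*sin(c)^2 + cos(c) - 9)^3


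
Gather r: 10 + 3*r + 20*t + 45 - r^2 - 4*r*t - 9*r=-r^2 + r*(-4*t - 6) + 20*t + 55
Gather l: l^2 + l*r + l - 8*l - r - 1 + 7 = l^2 + l*(r - 7) - r + 6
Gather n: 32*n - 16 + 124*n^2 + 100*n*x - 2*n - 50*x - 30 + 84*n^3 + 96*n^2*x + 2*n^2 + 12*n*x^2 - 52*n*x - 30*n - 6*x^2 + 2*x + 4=84*n^3 + n^2*(96*x + 126) + n*(12*x^2 + 48*x) - 6*x^2 - 48*x - 42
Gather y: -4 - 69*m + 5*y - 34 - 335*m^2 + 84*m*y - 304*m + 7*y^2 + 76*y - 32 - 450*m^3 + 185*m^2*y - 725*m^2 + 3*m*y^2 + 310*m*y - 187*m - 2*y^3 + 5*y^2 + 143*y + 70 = -450*m^3 - 1060*m^2 - 560*m - 2*y^3 + y^2*(3*m + 12) + y*(185*m^2 + 394*m + 224)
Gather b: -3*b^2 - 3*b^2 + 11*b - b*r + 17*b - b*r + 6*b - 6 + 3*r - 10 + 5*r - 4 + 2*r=-6*b^2 + b*(34 - 2*r) + 10*r - 20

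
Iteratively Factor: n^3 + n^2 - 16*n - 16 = (n + 1)*(n^2 - 16) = (n + 1)*(n + 4)*(n - 4)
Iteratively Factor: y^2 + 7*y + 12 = (y + 4)*(y + 3)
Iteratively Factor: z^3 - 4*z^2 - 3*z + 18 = (z + 2)*(z^2 - 6*z + 9) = (z - 3)*(z + 2)*(z - 3)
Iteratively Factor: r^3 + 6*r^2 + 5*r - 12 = (r - 1)*(r^2 + 7*r + 12) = (r - 1)*(r + 4)*(r + 3)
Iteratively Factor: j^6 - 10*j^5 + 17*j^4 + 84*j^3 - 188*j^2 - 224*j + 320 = (j - 5)*(j^5 - 5*j^4 - 8*j^3 + 44*j^2 + 32*j - 64) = (j - 5)*(j - 4)*(j^4 - j^3 - 12*j^2 - 4*j + 16) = (j - 5)*(j - 4)*(j + 2)*(j^3 - 3*j^2 - 6*j + 8) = (j - 5)*(j - 4)^2*(j + 2)*(j^2 + j - 2) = (j - 5)*(j - 4)^2*(j - 1)*(j + 2)*(j + 2)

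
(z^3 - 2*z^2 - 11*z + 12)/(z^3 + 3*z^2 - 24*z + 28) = (z^3 - 2*z^2 - 11*z + 12)/(z^3 + 3*z^2 - 24*z + 28)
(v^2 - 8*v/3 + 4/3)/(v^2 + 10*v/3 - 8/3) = (v - 2)/(v + 4)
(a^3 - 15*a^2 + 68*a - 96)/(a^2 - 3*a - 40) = (a^2 - 7*a + 12)/(a + 5)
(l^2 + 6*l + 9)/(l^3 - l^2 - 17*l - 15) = (l + 3)/(l^2 - 4*l - 5)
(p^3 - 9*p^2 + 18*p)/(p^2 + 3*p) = (p^2 - 9*p + 18)/(p + 3)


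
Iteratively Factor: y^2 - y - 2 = (y - 2)*(y + 1)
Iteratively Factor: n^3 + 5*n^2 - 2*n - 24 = (n - 2)*(n^2 + 7*n + 12) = (n - 2)*(n + 4)*(n + 3)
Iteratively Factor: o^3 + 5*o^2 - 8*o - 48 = (o + 4)*(o^2 + o - 12) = (o + 4)^2*(o - 3)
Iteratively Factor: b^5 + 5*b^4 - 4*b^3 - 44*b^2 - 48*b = (b)*(b^4 + 5*b^3 - 4*b^2 - 44*b - 48) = b*(b + 4)*(b^3 + b^2 - 8*b - 12) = b*(b + 2)*(b + 4)*(b^2 - b - 6) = b*(b - 3)*(b + 2)*(b + 4)*(b + 2)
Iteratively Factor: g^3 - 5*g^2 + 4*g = (g - 1)*(g^2 - 4*g) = (g - 4)*(g - 1)*(g)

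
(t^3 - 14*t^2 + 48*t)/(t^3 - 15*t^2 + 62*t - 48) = t/(t - 1)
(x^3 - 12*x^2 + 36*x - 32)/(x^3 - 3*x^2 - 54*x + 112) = (x - 2)/(x + 7)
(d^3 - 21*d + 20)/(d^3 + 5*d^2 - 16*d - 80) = (d - 1)/(d + 4)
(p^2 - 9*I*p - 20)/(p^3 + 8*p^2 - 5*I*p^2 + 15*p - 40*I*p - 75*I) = (p - 4*I)/(p^2 + 8*p + 15)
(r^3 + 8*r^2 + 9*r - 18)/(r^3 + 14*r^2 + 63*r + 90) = (r - 1)/(r + 5)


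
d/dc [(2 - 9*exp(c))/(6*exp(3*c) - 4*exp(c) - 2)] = ((9*exp(c) - 2)*(9*exp(2*c) - 2) - 27*exp(3*c) + 18*exp(c) + 9)*exp(c)/(2*(-3*exp(3*c) + 2*exp(c) + 1)^2)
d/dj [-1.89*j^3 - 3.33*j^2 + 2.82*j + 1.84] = -5.67*j^2 - 6.66*j + 2.82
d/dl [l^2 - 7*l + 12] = 2*l - 7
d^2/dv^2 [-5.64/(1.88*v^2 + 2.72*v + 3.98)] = (39.868032*v^2 + 57.681408*v - 5.64*(3.76*v + 2.72)*(7.52*v + 5.44) + 84.401472)/(1.88*v^2 + 2.72*v + 3.98)^3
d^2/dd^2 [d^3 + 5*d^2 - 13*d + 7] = 6*d + 10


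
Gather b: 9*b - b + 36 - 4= 8*b + 32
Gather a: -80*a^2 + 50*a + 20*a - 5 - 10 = -80*a^2 + 70*a - 15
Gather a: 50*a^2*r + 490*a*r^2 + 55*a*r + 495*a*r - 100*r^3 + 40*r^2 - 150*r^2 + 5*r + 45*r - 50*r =50*a^2*r + a*(490*r^2 + 550*r) - 100*r^3 - 110*r^2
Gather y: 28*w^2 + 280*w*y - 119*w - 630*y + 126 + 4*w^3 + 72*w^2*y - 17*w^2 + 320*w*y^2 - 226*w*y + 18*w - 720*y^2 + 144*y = 4*w^3 + 11*w^2 - 101*w + y^2*(320*w - 720) + y*(72*w^2 + 54*w - 486) + 126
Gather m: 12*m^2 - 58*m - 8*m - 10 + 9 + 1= 12*m^2 - 66*m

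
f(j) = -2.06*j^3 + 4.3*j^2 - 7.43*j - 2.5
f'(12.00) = -794.15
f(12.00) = -3032.14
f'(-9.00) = -585.41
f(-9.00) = 1914.41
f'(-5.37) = -231.82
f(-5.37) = 480.40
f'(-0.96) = -21.38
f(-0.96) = 10.42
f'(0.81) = -4.52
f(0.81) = -6.79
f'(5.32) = -136.59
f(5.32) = -230.50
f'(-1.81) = -43.24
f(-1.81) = 37.25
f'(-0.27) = -10.20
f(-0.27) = -0.14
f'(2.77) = -31.03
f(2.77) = -33.87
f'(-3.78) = -128.24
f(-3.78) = 198.29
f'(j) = -6.18*j^2 + 8.6*j - 7.43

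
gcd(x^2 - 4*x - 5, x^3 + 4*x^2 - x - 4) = x + 1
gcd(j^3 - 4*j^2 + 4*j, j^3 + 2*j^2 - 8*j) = j^2 - 2*j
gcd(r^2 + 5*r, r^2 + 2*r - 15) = r + 5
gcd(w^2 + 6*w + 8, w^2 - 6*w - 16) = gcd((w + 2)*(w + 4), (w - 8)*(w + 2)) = w + 2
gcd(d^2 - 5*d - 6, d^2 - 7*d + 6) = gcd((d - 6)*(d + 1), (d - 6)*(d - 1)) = d - 6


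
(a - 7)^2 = a^2 - 14*a + 49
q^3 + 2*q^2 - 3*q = q*(q - 1)*(q + 3)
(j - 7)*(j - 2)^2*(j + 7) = j^4 - 4*j^3 - 45*j^2 + 196*j - 196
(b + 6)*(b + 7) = b^2 + 13*b + 42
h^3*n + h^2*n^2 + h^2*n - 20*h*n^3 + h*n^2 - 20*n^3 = (h - 4*n)*(h + 5*n)*(h*n + n)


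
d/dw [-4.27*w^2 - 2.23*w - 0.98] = -8.54*w - 2.23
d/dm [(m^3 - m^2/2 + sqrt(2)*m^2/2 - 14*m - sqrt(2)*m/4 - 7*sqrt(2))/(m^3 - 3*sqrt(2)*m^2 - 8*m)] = (-7*sqrt(2)*m^4 + m^4 + sqrt(2)*m^3 + 24*m^3 - 50*sqrt(2)*m^2 + 5*m^2 - 168*m - 112*sqrt(2))/(2*m^2*(m^4 - 6*sqrt(2)*m^3 + 2*m^2 + 48*sqrt(2)*m + 64))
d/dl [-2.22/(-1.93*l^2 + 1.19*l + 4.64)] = (2.6418 - 8.5692*l)/(-1.93*l^2 + 1.19*l + 4.64)^2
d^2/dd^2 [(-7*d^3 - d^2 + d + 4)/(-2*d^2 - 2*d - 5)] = 2*(-50*d^3 + 132*d^2 + 507*d + 59)/(8*d^6 + 24*d^5 + 84*d^4 + 128*d^3 + 210*d^2 + 150*d + 125)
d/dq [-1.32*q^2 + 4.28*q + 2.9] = 4.28 - 2.64*q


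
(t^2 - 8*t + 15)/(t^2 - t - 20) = (t - 3)/(t + 4)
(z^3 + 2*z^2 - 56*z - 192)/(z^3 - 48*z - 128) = (z + 6)/(z + 4)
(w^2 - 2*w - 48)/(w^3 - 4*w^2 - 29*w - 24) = (w + 6)/(w^2 + 4*w + 3)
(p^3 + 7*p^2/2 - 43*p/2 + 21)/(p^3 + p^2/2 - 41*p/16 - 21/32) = 16*(p^2 + 5*p - 14)/(16*p^2 + 32*p + 7)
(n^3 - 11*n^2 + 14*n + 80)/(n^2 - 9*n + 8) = (n^2 - 3*n - 10)/(n - 1)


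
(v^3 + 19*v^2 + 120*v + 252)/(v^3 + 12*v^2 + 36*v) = (v + 7)/v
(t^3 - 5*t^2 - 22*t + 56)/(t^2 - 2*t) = t - 3 - 28/t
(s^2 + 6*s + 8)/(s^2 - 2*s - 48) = (s^2 + 6*s + 8)/(s^2 - 2*s - 48)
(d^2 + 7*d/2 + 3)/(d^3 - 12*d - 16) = (d + 3/2)/(d^2 - 2*d - 8)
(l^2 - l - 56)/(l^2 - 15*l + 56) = (l + 7)/(l - 7)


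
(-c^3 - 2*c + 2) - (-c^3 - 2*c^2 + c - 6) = 2*c^2 - 3*c + 8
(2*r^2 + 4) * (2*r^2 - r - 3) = 4*r^4 - 2*r^3 + 2*r^2 - 4*r - 12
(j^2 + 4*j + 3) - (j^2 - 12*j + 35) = 16*j - 32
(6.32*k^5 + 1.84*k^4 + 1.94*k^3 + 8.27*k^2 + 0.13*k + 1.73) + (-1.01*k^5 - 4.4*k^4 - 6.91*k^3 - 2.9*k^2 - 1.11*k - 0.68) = 5.31*k^5 - 2.56*k^4 - 4.97*k^3 + 5.37*k^2 - 0.98*k + 1.05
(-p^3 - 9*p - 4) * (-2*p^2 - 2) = 2*p^5 + 20*p^3 + 8*p^2 + 18*p + 8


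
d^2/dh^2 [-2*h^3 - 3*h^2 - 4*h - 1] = -12*h - 6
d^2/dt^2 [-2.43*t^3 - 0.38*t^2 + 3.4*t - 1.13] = -14.58*t - 0.76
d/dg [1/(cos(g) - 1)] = sin(g)/(cos(g) - 1)^2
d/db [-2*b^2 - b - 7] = -4*b - 1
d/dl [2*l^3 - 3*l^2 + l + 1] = 6*l^2 - 6*l + 1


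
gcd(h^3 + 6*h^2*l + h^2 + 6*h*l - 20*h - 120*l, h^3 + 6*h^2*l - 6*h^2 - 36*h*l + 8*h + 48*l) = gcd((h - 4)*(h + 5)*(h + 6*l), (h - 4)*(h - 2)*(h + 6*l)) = h^2 + 6*h*l - 4*h - 24*l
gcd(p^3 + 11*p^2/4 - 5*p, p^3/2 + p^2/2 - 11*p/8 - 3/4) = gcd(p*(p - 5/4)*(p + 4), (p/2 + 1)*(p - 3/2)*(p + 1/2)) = 1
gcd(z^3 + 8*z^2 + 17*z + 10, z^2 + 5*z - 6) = 1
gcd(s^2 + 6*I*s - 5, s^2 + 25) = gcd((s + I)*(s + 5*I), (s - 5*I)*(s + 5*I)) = s + 5*I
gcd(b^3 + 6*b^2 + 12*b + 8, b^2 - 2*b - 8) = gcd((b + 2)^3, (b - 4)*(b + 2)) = b + 2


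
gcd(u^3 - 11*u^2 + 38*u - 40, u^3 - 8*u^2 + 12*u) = u - 2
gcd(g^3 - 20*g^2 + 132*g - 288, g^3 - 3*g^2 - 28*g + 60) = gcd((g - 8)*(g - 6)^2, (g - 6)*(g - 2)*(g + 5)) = g - 6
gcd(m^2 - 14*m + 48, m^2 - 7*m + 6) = m - 6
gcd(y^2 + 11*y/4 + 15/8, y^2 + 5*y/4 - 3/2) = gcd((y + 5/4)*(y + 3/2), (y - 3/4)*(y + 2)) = 1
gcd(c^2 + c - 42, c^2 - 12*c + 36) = c - 6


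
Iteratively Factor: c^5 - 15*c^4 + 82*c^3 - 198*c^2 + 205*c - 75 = (c - 5)*(c^4 - 10*c^3 + 32*c^2 - 38*c + 15) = (c - 5)*(c - 1)*(c^3 - 9*c^2 + 23*c - 15) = (c - 5)^2*(c - 1)*(c^2 - 4*c + 3) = (c - 5)^2*(c - 3)*(c - 1)*(c - 1)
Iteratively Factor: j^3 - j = (j + 1)*(j^2 - j) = j*(j + 1)*(j - 1)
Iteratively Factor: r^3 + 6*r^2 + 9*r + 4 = (r + 1)*(r^2 + 5*r + 4) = (r + 1)*(r + 4)*(r + 1)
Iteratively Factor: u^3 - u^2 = (u - 1)*(u^2) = u*(u - 1)*(u)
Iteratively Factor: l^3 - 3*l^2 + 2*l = (l - 2)*(l^2 - l) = (l - 2)*(l - 1)*(l)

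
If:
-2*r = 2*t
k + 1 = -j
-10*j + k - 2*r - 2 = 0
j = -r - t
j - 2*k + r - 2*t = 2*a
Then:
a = -5/4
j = 0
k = -1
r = -3/2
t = 3/2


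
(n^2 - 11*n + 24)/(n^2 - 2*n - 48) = (n - 3)/(n + 6)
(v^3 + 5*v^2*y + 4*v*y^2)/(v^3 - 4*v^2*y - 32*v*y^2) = (-v - y)/(-v + 8*y)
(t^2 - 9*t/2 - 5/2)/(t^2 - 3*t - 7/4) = 2*(t - 5)/(2*t - 7)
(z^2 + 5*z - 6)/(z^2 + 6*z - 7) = (z + 6)/(z + 7)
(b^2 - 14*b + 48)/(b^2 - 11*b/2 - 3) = 2*(b - 8)/(2*b + 1)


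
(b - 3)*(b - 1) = b^2 - 4*b + 3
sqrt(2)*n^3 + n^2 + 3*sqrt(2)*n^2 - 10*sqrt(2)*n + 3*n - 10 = (n - 2)*(n + 5)*(sqrt(2)*n + 1)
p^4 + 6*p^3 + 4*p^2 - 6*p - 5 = (p - 1)*(p + 1)^2*(p + 5)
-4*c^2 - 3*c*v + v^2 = (-4*c + v)*(c + v)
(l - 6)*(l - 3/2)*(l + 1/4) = l^3 - 29*l^2/4 + 57*l/8 + 9/4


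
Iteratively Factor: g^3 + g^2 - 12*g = (g - 3)*(g^2 + 4*g) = g*(g - 3)*(g + 4)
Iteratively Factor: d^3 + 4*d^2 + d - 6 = (d + 3)*(d^2 + d - 2) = (d - 1)*(d + 3)*(d + 2)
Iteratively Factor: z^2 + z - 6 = (z - 2)*(z + 3)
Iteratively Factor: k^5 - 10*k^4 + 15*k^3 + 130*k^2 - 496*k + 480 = (k + 4)*(k^4 - 14*k^3 + 71*k^2 - 154*k + 120) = (k - 4)*(k + 4)*(k^3 - 10*k^2 + 31*k - 30) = (k - 4)*(k - 3)*(k + 4)*(k^2 - 7*k + 10) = (k - 5)*(k - 4)*(k - 3)*(k + 4)*(k - 2)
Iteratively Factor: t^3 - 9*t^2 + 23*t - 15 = (t - 5)*(t^2 - 4*t + 3) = (t - 5)*(t - 1)*(t - 3)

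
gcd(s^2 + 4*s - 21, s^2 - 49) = s + 7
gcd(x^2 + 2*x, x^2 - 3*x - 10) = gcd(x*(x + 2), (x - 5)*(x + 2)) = x + 2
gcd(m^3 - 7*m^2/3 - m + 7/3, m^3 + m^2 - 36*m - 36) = m + 1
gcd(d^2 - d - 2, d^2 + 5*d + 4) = d + 1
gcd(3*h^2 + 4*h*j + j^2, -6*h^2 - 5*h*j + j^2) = h + j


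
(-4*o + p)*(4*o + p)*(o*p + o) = -16*o^3*p - 16*o^3 + o*p^3 + o*p^2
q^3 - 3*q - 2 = (q - 2)*(q + 1)^2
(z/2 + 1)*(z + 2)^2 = z^3/2 + 3*z^2 + 6*z + 4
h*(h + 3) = h^2 + 3*h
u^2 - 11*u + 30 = (u - 6)*(u - 5)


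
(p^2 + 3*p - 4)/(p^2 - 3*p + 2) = (p + 4)/(p - 2)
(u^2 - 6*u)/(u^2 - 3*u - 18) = u/(u + 3)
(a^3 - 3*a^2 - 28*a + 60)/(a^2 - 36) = (a^2 + 3*a - 10)/(a + 6)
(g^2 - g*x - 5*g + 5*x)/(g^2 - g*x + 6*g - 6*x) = (g - 5)/(g + 6)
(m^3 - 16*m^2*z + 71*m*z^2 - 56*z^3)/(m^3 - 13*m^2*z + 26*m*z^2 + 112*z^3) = (m - z)/(m + 2*z)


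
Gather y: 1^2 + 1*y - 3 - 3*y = -2*y - 2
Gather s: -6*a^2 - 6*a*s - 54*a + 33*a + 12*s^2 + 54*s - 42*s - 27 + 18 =-6*a^2 - 21*a + 12*s^2 + s*(12 - 6*a) - 9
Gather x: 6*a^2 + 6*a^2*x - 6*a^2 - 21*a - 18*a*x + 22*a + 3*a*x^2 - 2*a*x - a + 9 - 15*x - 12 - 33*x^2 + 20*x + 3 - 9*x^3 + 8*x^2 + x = -9*x^3 + x^2*(3*a - 25) + x*(6*a^2 - 20*a + 6)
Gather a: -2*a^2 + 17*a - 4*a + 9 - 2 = -2*a^2 + 13*a + 7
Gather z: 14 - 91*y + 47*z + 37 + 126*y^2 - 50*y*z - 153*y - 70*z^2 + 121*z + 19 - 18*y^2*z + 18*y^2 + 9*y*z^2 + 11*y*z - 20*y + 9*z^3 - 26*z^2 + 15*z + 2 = 144*y^2 - 264*y + 9*z^3 + z^2*(9*y - 96) + z*(-18*y^2 - 39*y + 183) + 72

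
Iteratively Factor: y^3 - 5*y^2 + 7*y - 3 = (y - 1)*(y^2 - 4*y + 3) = (y - 3)*(y - 1)*(y - 1)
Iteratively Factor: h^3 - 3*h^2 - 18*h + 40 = (h + 4)*(h^2 - 7*h + 10) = (h - 5)*(h + 4)*(h - 2)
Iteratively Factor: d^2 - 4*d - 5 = (d + 1)*(d - 5)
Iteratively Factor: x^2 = (x)*(x)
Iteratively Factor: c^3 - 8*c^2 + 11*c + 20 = (c - 5)*(c^2 - 3*c - 4) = (c - 5)*(c - 4)*(c + 1)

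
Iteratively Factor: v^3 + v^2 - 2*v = (v)*(v^2 + v - 2) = v*(v - 1)*(v + 2)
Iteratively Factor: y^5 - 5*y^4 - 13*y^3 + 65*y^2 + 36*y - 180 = (y - 3)*(y^4 - 2*y^3 - 19*y^2 + 8*y + 60) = (y - 3)*(y + 2)*(y^3 - 4*y^2 - 11*y + 30) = (y - 3)*(y - 2)*(y + 2)*(y^2 - 2*y - 15) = (y - 3)*(y - 2)*(y + 2)*(y + 3)*(y - 5)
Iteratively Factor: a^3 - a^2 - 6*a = (a + 2)*(a^2 - 3*a) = (a - 3)*(a + 2)*(a)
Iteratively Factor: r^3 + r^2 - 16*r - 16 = (r + 1)*(r^2 - 16) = (r - 4)*(r + 1)*(r + 4)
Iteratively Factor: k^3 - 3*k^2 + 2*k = (k - 2)*(k^2 - k) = (k - 2)*(k - 1)*(k)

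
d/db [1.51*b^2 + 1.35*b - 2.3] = 3.02*b + 1.35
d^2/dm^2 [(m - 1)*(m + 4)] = 2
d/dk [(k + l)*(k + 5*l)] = 2*k + 6*l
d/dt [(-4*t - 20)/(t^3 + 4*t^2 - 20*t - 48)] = 4*(2*t^3 + 19*t^2 + 40*t - 52)/(t^6 + 8*t^5 - 24*t^4 - 256*t^3 + 16*t^2 + 1920*t + 2304)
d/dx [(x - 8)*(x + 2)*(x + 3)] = 3*x^2 - 6*x - 34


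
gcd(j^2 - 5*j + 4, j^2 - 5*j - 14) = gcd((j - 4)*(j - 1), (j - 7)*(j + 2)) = 1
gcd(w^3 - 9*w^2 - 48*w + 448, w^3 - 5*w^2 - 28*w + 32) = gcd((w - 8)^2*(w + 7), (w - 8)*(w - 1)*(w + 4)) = w - 8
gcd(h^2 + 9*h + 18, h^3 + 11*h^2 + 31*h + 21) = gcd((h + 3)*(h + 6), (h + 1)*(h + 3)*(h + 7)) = h + 3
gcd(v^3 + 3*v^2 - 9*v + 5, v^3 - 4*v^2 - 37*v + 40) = v^2 + 4*v - 5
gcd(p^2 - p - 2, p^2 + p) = p + 1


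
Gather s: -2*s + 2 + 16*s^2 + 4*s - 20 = 16*s^2 + 2*s - 18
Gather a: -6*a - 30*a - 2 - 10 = -36*a - 12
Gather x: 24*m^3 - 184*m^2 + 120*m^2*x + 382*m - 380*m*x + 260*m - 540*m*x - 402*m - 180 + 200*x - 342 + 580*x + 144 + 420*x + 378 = 24*m^3 - 184*m^2 + 240*m + x*(120*m^2 - 920*m + 1200)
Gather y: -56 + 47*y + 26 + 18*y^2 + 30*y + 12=18*y^2 + 77*y - 18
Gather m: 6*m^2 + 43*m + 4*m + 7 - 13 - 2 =6*m^2 + 47*m - 8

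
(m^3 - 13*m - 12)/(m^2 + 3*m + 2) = (m^2 - m - 12)/(m + 2)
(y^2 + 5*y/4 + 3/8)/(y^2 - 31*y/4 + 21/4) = (8*y^2 + 10*y + 3)/(2*(4*y^2 - 31*y + 21))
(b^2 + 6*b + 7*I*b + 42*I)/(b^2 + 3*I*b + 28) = (b + 6)/(b - 4*I)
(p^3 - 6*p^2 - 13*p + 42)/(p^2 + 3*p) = p - 9 + 14/p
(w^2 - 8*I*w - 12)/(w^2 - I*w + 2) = (w - 6*I)/(w + I)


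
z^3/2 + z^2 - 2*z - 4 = (z/2 + 1)*(z - 2)*(z + 2)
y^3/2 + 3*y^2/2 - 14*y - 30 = (y/2 + 1)*(y - 5)*(y + 6)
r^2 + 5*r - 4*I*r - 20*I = (r + 5)*(r - 4*I)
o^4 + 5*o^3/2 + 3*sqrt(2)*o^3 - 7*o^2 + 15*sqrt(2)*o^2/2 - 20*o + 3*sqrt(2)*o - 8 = (o + 1/2)*(o + 2)*(o - sqrt(2))*(o + 4*sqrt(2))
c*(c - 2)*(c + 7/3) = c^3 + c^2/3 - 14*c/3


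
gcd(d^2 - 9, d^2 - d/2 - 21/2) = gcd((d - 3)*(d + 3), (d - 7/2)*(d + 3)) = d + 3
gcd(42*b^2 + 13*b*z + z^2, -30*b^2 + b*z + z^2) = 6*b + z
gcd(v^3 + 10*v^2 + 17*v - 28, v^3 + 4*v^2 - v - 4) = v^2 + 3*v - 4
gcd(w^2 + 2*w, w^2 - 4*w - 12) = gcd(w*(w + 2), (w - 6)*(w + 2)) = w + 2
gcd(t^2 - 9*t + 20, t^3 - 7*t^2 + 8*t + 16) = t - 4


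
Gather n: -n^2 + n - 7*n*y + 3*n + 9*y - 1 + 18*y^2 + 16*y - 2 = -n^2 + n*(4 - 7*y) + 18*y^2 + 25*y - 3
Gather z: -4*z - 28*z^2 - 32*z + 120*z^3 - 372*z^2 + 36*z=120*z^3 - 400*z^2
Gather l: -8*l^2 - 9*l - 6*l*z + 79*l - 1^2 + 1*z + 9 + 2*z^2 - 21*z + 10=-8*l^2 + l*(70 - 6*z) + 2*z^2 - 20*z + 18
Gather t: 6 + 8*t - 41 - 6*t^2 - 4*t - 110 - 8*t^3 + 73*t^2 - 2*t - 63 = -8*t^3 + 67*t^2 + 2*t - 208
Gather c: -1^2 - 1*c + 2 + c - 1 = 0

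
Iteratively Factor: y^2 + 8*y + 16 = (y + 4)*(y + 4)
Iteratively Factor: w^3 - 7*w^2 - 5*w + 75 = (w + 3)*(w^2 - 10*w + 25) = (w - 5)*(w + 3)*(w - 5)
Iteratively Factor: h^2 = (h)*(h)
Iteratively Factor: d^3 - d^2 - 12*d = (d + 3)*(d^2 - 4*d) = d*(d + 3)*(d - 4)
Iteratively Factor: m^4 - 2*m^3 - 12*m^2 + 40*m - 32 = (m - 2)*(m^3 - 12*m + 16) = (m - 2)^2*(m^2 + 2*m - 8) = (m - 2)^2*(m + 4)*(m - 2)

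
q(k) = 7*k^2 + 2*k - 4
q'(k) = 14*k + 2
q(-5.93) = 230.29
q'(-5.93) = -81.02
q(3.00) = 65.00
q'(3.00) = 44.00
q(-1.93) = 18.21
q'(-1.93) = -25.02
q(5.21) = 196.43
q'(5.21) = 74.94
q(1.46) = 13.84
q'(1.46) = 22.44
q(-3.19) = 60.85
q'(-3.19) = -42.66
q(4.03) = 117.75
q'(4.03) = 58.42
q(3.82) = 105.79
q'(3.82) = 55.48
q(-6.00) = 236.00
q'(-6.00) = -82.00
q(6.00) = 260.00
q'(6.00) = 86.00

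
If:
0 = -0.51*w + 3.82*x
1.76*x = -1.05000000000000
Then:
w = -4.47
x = -0.60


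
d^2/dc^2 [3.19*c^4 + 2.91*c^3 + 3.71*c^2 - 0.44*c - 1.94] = 38.28*c^2 + 17.46*c + 7.42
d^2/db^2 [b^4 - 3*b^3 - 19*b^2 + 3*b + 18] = 12*b^2 - 18*b - 38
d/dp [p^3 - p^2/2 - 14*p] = 3*p^2 - p - 14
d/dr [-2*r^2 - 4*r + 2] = -4*r - 4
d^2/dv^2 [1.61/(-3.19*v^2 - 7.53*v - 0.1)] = (32.767042*v^2 + 77.346654*v - 1.61*(6.38*v + 7.53)*(12.76*v + 15.06) + 1.02718)/(3.19*v^2 + 7.53*v + 0.1)^3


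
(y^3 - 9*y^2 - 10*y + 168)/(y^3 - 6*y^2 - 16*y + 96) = (y - 7)/(y - 4)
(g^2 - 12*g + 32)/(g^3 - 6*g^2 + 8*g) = (g - 8)/(g*(g - 2))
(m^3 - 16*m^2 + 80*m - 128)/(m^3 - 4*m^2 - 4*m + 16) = (m^2 - 12*m + 32)/(m^2 - 4)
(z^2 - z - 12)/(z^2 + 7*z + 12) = (z - 4)/(z + 4)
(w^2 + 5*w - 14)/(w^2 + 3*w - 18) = (w^2 + 5*w - 14)/(w^2 + 3*w - 18)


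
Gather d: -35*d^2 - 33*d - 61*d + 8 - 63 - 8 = -35*d^2 - 94*d - 63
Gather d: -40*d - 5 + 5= -40*d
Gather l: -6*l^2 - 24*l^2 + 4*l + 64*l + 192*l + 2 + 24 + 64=-30*l^2 + 260*l + 90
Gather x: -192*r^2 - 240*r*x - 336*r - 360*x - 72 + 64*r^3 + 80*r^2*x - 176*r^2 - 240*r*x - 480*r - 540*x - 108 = 64*r^3 - 368*r^2 - 816*r + x*(80*r^2 - 480*r - 900) - 180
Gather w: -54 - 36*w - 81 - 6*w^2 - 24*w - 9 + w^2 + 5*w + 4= -5*w^2 - 55*w - 140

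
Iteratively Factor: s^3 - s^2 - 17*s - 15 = (s + 3)*(s^2 - 4*s - 5) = (s - 5)*(s + 3)*(s + 1)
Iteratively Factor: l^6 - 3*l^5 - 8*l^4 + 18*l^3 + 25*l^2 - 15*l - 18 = (l + 2)*(l^5 - 5*l^4 + 2*l^3 + 14*l^2 - 3*l - 9) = (l - 1)*(l + 2)*(l^4 - 4*l^3 - 2*l^2 + 12*l + 9) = (l - 1)*(l + 1)*(l + 2)*(l^3 - 5*l^2 + 3*l + 9) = (l - 3)*(l - 1)*(l + 1)*(l + 2)*(l^2 - 2*l - 3) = (l - 3)*(l - 1)*(l + 1)^2*(l + 2)*(l - 3)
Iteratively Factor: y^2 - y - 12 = (y - 4)*(y + 3)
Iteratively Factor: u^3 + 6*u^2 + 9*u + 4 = (u + 4)*(u^2 + 2*u + 1) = (u + 1)*(u + 4)*(u + 1)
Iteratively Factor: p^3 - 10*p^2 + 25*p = (p - 5)*(p^2 - 5*p) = p*(p - 5)*(p - 5)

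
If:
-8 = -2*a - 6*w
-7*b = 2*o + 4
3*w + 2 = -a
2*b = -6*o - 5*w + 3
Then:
No Solution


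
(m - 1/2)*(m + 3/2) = m^2 + m - 3/4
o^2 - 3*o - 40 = (o - 8)*(o + 5)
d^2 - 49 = (d - 7)*(d + 7)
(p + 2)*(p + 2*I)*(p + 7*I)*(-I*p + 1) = -I*p^4 + 10*p^3 - 2*I*p^3 + 20*p^2 + 23*I*p^2 - 14*p + 46*I*p - 28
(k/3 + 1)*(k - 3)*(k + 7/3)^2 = k^4/3 + 14*k^3/9 - 32*k^2/27 - 14*k - 49/3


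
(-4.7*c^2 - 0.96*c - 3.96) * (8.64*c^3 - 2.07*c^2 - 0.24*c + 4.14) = -40.608*c^5 + 1.4346*c^4 - 31.0992*c^3 - 11.0304*c^2 - 3.024*c - 16.3944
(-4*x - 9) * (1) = -4*x - 9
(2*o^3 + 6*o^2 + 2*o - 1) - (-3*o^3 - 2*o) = 5*o^3 + 6*o^2 + 4*o - 1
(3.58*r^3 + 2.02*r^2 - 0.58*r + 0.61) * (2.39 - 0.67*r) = -2.3986*r^4 + 7.2028*r^3 + 5.2164*r^2 - 1.7949*r + 1.4579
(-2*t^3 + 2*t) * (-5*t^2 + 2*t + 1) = 10*t^5 - 4*t^4 - 12*t^3 + 4*t^2 + 2*t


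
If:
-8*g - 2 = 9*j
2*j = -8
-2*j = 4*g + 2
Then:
No Solution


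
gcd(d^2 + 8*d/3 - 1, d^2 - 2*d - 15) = d + 3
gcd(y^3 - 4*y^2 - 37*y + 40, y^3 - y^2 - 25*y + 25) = y^2 + 4*y - 5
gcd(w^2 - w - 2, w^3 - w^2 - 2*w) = w^2 - w - 2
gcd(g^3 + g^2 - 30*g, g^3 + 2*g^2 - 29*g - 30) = g^2 + g - 30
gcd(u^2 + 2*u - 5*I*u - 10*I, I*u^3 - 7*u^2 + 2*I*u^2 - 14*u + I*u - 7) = 1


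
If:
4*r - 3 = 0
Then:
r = 3/4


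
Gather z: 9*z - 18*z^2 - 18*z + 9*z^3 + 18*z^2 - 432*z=9*z^3 - 441*z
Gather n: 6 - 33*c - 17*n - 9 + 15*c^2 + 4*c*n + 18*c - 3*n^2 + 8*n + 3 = 15*c^2 - 15*c - 3*n^2 + n*(4*c - 9)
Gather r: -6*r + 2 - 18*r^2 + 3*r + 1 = -18*r^2 - 3*r + 3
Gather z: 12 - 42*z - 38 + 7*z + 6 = -35*z - 20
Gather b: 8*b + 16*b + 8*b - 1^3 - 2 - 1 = 32*b - 4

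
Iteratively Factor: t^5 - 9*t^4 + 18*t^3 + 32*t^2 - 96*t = (t - 4)*(t^4 - 5*t^3 - 2*t^2 + 24*t) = (t - 4)*(t + 2)*(t^3 - 7*t^2 + 12*t) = t*(t - 4)*(t + 2)*(t^2 - 7*t + 12) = t*(t - 4)^2*(t + 2)*(t - 3)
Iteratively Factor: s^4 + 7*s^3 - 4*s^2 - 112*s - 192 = (s + 4)*(s^3 + 3*s^2 - 16*s - 48) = (s + 4)^2*(s^2 - s - 12) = (s - 4)*(s + 4)^2*(s + 3)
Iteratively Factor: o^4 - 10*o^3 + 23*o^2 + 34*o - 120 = (o - 3)*(o^3 - 7*o^2 + 2*o + 40) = (o - 4)*(o - 3)*(o^2 - 3*o - 10) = (o - 5)*(o - 4)*(o - 3)*(o + 2)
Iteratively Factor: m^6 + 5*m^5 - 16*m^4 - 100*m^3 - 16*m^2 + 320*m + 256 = (m + 4)*(m^5 + m^4 - 20*m^3 - 20*m^2 + 64*m + 64) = (m - 2)*(m + 4)*(m^4 + 3*m^3 - 14*m^2 - 48*m - 32) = (m - 2)*(m + 4)^2*(m^3 - m^2 - 10*m - 8) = (m - 2)*(m + 1)*(m + 4)^2*(m^2 - 2*m - 8) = (m - 2)*(m + 1)*(m + 2)*(m + 4)^2*(m - 4)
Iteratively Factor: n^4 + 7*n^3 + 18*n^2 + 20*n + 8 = (n + 2)*(n^3 + 5*n^2 + 8*n + 4) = (n + 2)^2*(n^2 + 3*n + 2) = (n + 1)*(n + 2)^2*(n + 2)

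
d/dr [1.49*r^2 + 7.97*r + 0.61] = 2.98*r + 7.97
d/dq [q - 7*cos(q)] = 7*sin(q) + 1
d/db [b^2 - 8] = 2*b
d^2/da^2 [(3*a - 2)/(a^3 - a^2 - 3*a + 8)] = 2*((3*a - 2)*(-3*a^2 + 2*a + 3)^2 + (-9*a^2 + 6*a - (3*a - 2)*(3*a - 1) + 9)*(a^3 - a^2 - 3*a + 8))/(a^3 - a^2 - 3*a + 8)^3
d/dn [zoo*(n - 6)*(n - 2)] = zoo*(n - 4)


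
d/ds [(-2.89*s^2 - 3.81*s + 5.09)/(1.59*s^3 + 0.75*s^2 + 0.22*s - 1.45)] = (4.5951*s^4 + 12.1158*s^3 - 22.0576*s^2 + 0.746*s + 4.4047)/(2.5281*s^6 + 2.385*s^5 + 1.2621*s^4 - 4.281*s^3 - 2.1266*s^2 - 0.638*s + 2.1025)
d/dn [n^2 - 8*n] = 2*n - 8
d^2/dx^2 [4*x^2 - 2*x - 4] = 8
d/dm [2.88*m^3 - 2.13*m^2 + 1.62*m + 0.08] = 8.64*m^2 - 4.26*m + 1.62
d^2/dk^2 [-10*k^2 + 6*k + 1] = -20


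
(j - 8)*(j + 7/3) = j^2 - 17*j/3 - 56/3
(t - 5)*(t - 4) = t^2 - 9*t + 20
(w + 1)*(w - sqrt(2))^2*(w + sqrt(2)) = w^4 - sqrt(2)*w^3 + w^3 - 2*w^2 - sqrt(2)*w^2 - 2*w + 2*sqrt(2)*w + 2*sqrt(2)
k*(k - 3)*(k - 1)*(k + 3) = k^4 - k^3 - 9*k^2 + 9*k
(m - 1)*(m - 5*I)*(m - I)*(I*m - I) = I*m^4 + 6*m^3 - 2*I*m^3 - 12*m^2 - 4*I*m^2 + 6*m + 10*I*m - 5*I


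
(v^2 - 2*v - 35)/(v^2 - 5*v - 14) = (v + 5)/(v + 2)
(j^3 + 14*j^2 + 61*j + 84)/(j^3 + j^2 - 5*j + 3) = (j^2 + 11*j + 28)/(j^2 - 2*j + 1)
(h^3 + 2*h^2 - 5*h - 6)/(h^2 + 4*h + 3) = h - 2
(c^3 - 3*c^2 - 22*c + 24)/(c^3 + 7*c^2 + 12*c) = (c^2 - 7*c + 6)/(c*(c + 3))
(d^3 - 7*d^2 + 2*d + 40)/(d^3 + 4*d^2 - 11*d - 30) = (d^2 - 9*d + 20)/(d^2 + 2*d - 15)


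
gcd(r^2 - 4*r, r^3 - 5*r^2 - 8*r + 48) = r - 4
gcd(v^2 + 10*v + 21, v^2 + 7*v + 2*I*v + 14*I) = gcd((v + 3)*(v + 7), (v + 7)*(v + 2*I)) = v + 7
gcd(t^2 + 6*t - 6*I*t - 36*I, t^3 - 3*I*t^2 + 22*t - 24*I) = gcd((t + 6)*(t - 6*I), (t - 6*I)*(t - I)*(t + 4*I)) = t - 6*I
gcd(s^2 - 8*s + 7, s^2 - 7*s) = s - 7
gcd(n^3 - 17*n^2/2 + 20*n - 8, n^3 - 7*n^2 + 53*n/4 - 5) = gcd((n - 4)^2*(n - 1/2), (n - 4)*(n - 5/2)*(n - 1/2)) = n^2 - 9*n/2 + 2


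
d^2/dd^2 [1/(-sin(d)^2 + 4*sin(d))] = 2*(2*sin(d) - 6 + 5/sin(d) + 12/sin(d)^2 - 16/sin(d)^3)/(sin(d) - 4)^3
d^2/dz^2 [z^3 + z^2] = 6*z + 2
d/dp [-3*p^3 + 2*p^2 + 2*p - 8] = -9*p^2 + 4*p + 2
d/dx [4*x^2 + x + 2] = 8*x + 1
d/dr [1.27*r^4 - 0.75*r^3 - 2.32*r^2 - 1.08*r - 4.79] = 5.08*r^3 - 2.25*r^2 - 4.64*r - 1.08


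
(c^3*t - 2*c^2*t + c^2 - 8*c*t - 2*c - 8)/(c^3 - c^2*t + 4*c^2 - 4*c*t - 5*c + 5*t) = (c^3*t - 2*c^2*t + c^2 - 8*c*t - 2*c - 8)/(c^3 - c^2*t + 4*c^2 - 4*c*t - 5*c + 5*t)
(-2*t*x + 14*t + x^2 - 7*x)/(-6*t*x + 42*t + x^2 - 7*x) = (-2*t + x)/(-6*t + x)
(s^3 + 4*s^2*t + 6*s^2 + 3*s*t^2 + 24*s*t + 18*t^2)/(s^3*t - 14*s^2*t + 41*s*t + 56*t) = (s^3 + 4*s^2*t + 6*s^2 + 3*s*t^2 + 24*s*t + 18*t^2)/(t*(s^3 - 14*s^2 + 41*s + 56))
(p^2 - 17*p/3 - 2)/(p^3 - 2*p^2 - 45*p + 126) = (p + 1/3)/(p^2 + 4*p - 21)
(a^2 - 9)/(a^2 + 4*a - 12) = (a^2 - 9)/(a^2 + 4*a - 12)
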